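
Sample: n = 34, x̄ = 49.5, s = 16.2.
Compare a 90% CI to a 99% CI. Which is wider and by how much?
99% CI is wider by 5.79

df = 33
90% CI: t* = 1.692, (44.80, 54.20), width = 2 · t* · s/√n = 9.40
99% CI: t* = 2.733, (41.91, 57.09), width = 2 · t* · s/√n = 15.19

The 99% CI is wider by 15.19 - 9.40 = 5.79.
Higher confidence requires a wider interval.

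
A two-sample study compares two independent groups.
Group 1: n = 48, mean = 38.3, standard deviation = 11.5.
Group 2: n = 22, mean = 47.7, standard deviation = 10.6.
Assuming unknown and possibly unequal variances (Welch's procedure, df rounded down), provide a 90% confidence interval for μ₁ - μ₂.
(-14.11, -4.69)

Difference: x̄₁ - x̄₂ = -9.40
SE = √(s₁²/n₁ + s₂²/n₂) = √(11.5²/48 + 10.6²/22) = 2.8040
df = 44.04 → 44 (Welch–Satterthwaite, rounded down)
t* = 1.680

CI: -9.40 ± 1.680 · 2.8040 = -9.40 ± 4.71 = (-14.11, -4.69)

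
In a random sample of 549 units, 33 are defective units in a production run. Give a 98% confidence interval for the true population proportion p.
(0.037, 0.084)

Proportion CI:
p̂ = 33/549 = 0.06011
SE = √(p̂(1-p̂)/n) = √(0.06011 · 0.93989 / 549) = 0.01014

z* = 2.326
Margin = z* · SE = 2.326 · 0.01014 = 0.0236

CI: 0.06011 ± 0.0236 = (0.037, 0.084)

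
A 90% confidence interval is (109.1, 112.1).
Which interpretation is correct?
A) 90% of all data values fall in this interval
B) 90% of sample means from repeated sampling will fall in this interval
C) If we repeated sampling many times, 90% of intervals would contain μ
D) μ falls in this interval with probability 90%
C

A) Wrong — a CI is about the parameter μ, not individual data values.
B) Wrong — coverage applies to intervals containing μ, not to future x̄ values.
C) Correct — this is the frequentist long-run coverage interpretation.
D) Wrong — μ is fixed; the randomness lives in the interval, not in μ.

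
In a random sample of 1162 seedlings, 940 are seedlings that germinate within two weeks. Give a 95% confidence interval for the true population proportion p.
(0.786, 0.832)

Proportion CI:
p̂ = 940/1162 = 0.80895
SE = √(p̂(1-p̂)/n) = √(0.80895 · 0.19105 / 1162) = 0.01153

z* = 1.960
Margin = z* · SE = 1.960 · 0.01153 = 0.0226

CI: 0.80895 ± 0.0226 = (0.786, 0.832)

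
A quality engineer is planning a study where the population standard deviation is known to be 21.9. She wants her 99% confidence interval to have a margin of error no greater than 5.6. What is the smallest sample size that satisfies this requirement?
n ≥ 102

For margin E ≤ 5.6:
n ≥ (z* · σ / E)²
n ≥ (2.576 · 21.9 / 5.6)²
n ≥ 101.49

Minimum n = 102 (rounding up)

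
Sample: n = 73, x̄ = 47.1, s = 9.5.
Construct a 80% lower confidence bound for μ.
μ ≥ 46.16

Lower bound (one-sided):
t* = 0.847 (one-sided for 80%)
Lower bound = x̄ - t* · s/√n = 47.1 - 0.847 · 9.5/√73 = 46.16

We are 80% confident that μ ≥ 46.16.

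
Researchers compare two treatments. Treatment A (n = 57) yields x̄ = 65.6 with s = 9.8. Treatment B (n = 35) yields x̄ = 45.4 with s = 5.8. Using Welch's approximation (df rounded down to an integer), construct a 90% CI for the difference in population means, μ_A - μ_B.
(17.50, 22.90)

Difference: x̄₁ - x̄₂ = 20.20
SE = √(s₁²/n₁ + s₂²/n₂) = √(9.8²/57 + 5.8²/35) = 1.6267
df = 89.92 → 89 (Welch–Satterthwaite, rounded down)
t* = 1.662

CI: 20.20 ± 1.662 · 1.6267 = 20.20 ± 2.70 = (17.50, 22.90)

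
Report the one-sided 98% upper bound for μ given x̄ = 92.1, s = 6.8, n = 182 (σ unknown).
μ ≤ 93.14

Upper bound (one-sided):
t* = 2.069 (one-sided for 98%)
Upper bound = x̄ + t* · s/√n = 92.1 + 2.069 · 6.8/√182 = 93.14

We are 98% confident that μ ≤ 93.14.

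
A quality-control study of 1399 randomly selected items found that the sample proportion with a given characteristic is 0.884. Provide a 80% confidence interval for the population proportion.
(0.873, 0.895)

Proportion CI:
SE = √(p̂(1-p̂)/n) = √(0.884 · 0.116 / 1399) = 0.00856

z* = 1.282
Margin = z* · SE = 1.282 · 0.00856 = 0.0110

CI: 0.884 ± 0.0110 = (0.873, 0.895)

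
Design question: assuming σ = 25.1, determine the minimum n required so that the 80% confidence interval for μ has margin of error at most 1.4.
n ≥ 529

For margin E ≤ 1.4:
n ≥ (z* · σ / E)²
n ≥ (1.282 · 25.1 / 1.4)²
n ≥ 528.28

Minimum n = 529 (rounding up)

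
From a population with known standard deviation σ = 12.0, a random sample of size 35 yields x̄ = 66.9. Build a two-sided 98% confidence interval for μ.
(62.18, 71.62)

z-interval (σ known):
z* = 2.326 for 98% confidence

Margin of error = z* · σ/√n = 2.326 · 12.0/√35 = 4.72

CI: (66.9 - 4.72, 66.9 + 4.72) = (62.18, 71.62)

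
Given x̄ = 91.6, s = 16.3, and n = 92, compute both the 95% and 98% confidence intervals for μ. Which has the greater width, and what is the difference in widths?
98% CI is wider by 1.30

df = 91
95% CI: t* = 1.986, (88.23, 94.97), width = 2 · t* · s/√n = 6.75
98% CI: t* = 2.368, (87.58, 95.62), width = 2 · t* · s/√n = 8.05

The 98% CI is wider by 8.05 - 6.75 = 1.30.
Higher confidence requires a wider interval.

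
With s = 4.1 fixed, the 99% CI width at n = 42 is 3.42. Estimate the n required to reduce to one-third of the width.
n ≈ 378

CI width ∝ 1/√n
To reduce width by factor 3, need √n to grow by 3 → need 3² = 9 times as many samples.

Current: n = 42, width = 3.42
New: n = 378, width ≈ 1.09

Width reduced by factor of 3.42/1.09 = 3.14.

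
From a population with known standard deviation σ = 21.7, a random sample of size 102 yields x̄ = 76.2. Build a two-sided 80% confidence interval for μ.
(73.45, 78.95)

z-interval (σ known):
z* = 1.282 for 80% confidence

Margin of error = z* · σ/√n = 1.282 · 21.7/√102 = 2.75

CI: (76.2 - 2.75, 76.2 + 2.75) = (73.45, 78.95)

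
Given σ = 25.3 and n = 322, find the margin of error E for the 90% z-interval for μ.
Margin of error = 2.32

Margin of error = z* · σ/√n
= 1.645 · 25.3/√322
= 1.645 · 25.3/17.9444
= 2.32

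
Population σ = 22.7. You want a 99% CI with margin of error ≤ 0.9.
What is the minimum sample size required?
n ≥ 4222

For margin E ≤ 0.9:
n ≥ (z* · σ / E)²
n ≥ (2.576 · 22.7 / 0.9)²
n ≥ 4221.42

Minimum n = 4222 (rounding up)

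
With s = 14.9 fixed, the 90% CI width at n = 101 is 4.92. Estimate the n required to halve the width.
n ≈ 404

CI width ∝ 1/√n
To reduce width by factor 2, need √n to grow by 2 → need 2² = 4 times as many samples.

Current: n = 101, width = 4.92
New: n = 404, width ≈ 2.44

Width reduced by factor of 4.92/2.44 = 2.02.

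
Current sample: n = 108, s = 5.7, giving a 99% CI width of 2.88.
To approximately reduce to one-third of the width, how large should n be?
n ≈ 972

CI width ∝ 1/√n
To reduce width by factor 3, need √n to grow by 3 → need 3² = 9 times as many samples.

Current: n = 108, width = 2.88
New: n = 972, width ≈ 0.94

Width reduced by factor of 2.88/0.94 = 3.06.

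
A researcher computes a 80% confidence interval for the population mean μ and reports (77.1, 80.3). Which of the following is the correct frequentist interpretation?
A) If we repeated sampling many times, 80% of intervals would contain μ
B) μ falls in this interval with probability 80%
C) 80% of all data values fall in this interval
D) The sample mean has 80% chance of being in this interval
A

A) Correct — this is the frequentist long-run coverage interpretation.
B) Wrong — μ is fixed; the randomness lives in the interval, not in μ.
C) Wrong — a CI is about the parameter μ, not individual data values.
D) Wrong — x̄ is observed and sits in the interval by construction.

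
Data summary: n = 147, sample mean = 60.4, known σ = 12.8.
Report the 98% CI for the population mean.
(57.94, 62.86)

z-interval (σ known):
z* = 2.326 for 98% confidence

Margin of error = z* · σ/√n = 2.326 · 12.8/√147 = 2.46

CI: (60.4 - 2.46, 60.4 + 2.46) = (57.94, 62.86)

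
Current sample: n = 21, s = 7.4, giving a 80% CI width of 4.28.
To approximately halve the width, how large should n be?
n ≈ 84

CI width ∝ 1/√n
To reduce width by factor 2, need √n to grow by 2 → need 2² = 4 times as many samples.

Current: n = 21, width = 4.28
New: n = 84, width ≈ 2.09

Width reduced by factor of 4.28/2.09 = 2.05.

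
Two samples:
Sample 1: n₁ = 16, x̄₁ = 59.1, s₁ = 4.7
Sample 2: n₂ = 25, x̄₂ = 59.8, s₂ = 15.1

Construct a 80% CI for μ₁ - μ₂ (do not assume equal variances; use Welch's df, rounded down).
(-4.95, 3.55)

Difference: x̄₁ - x̄₂ = -0.70
SE = √(s₁²/n₁ + s₂²/n₂) = √(4.7²/16 + 15.1²/25) = 3.2405
df = 30.69 → 30 (Welch–Satterthwaite, rounded down)
t* = 1.310

CI: -0.70 ± 1.310 · 3.2405 = -0.70 ± 4.25 = (-4.95, 3.55)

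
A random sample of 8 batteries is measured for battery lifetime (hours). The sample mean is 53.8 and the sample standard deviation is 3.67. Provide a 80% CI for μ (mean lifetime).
(51.96, 55.64)

t-interval (σ unknown):
df = n - 1 = 7
t* = 1.415 for 80% confidence

Margin of error = t* · s/√n = 1.415 · 3.67/√8 = 1.84

CI: (51.96, 55.64)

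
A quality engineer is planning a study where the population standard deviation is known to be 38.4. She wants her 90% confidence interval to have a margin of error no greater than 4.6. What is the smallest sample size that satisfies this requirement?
n ≥ 189

For margin E ≤ 4.6:
n ≥ (z* · σ / E)²
n ≥ (1.645 · 38.4 / 4.6)²
n ≥ 188.57

Minimum n = 189 (rounding up)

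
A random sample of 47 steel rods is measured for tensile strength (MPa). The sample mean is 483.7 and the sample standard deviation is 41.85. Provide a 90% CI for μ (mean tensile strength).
(473.45, 493.95)

t-interval (σ unknown):
df = n - 1 = 46
t* = 1.679 for 90% confidence

Margin of error = t* · s/√n = 1.679 · 41.85/√47 = 10.25

CI: (473.45, 493.95)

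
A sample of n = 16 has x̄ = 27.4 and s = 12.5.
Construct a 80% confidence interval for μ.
(23.21, 31.59)

t-interval (σ unknown):
df = n - 1 = 15
t* = 1.341 for 80% confidence

Margin of error = t* · s/√n = 1.341 · 12.5/√16 = 4.19

CI: (23.21, 31.59)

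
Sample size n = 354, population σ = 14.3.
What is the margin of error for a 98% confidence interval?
Margin of error = 1.77

Margin of error = z* · σ/√n
= 2.326 · 14.3/√354
= 2.326 · 14.3/18.8149
= 1.77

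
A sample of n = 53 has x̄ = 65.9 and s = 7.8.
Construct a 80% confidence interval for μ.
(64.51, 67.29)

t-interval (σ unknown):
df = n - 1 = 52
t* = 1.298 for 80% confidence

Margin of error = t* · s/√n = 1.298 · 7.8/√53 = 1.39

CI: (64.51, 67.29)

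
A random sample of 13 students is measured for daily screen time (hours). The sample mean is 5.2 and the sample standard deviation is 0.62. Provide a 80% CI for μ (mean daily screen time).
(4.97, 5.43)

t-interval (σ unknown):
df = n - 1 = 12
t* = 1.356 for 80% confidence

Margin of error = t* · s/√n = 1.356 · 0.62/√13 = 0.23

CI: (4.97, 5.43)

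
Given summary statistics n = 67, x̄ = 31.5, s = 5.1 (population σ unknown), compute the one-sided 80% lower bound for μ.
μ ≥ 30.97

Lower bound (one-sided):
t* = 0.847 (one-sided for 80%)
Lower bound = x̄ - t* · s/√n = 31.5 - 0.847 · 5.1/√67 = 30.97

We are 80% confident that μ ≥ 30.97.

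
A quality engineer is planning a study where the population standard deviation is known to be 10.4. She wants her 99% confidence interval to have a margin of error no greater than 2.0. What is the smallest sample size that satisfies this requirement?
n ≥ 180

For margin E ≤ 2.0:
n ≥ (z* · σ / E)²
n ≥ (2.576 · 10.4 / 2.0)²
n ≥ 179.43

Minimum n = 180 (rounding up)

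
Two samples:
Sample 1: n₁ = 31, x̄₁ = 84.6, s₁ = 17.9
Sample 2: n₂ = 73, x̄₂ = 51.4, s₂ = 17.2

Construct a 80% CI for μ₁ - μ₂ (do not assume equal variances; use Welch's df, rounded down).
(28.28, 38.12)

Difference: x̄₁ - x̄₂ = 33.20
SE = √(s₁²/n₁ + s₂²/n₂) = √(17.9²/31 + 17.2²/73) = 3.7932
df = 54.64 → 54 (Welch–Satterthwaite, rounded down)
t* = 1.297

CI: 33.20 ± 1.297 · 3.7932 = 33.20 ± 4.92 = (28.28, 38.12)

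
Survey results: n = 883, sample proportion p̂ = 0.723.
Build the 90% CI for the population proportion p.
(0.698, 0.748)

Proportion CI:
SE = √(p̂(1-p̂)/n) = √(0.723 · 0.277 / 883) = 0.01506

z* = 1.645
Margin = z* · SE = 1.645 · 0.01506 = 0.0248

CI: 0.723 ± 0.0248 = (0.698, 0.748)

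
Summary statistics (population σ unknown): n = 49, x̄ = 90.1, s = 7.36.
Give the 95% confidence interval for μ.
(87.99, 92.21)

t-interval (σ unknown):
df = n - 1 = 48
t* = 2.011 for 95% confidence

Margin of error = t* · s/√n = 2.011 · 7.36/√49 = 2.11

CI: (87.99, 92.21)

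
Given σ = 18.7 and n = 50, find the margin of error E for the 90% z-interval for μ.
Margin of error = 4.35

Margin of error = z* · σ/√n
= 1.645 · 18.7/√50
= 1.645 · 18.7/7.0711
= 4.35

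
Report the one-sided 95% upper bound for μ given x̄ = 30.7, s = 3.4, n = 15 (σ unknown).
μ ≤ 32.25

Upper bound (one-sided):
t* = 1.761 (one-sided for 95%)
Upper bound = x̄ + t* · s/√n = 30.7 + 1.761 · 3.4/√15 = 32.25

We are 95% confident that μ ≤ 32.25.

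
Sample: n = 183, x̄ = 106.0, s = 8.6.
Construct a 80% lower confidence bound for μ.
μ ≥ 105.46

Lower bound (one-sided):
t* = 0.844 (one-sided for 80%)
Lower bound = x̄ - t* · s/√n = 106.0 - 0.844 · 8.6/√183 = 105.46

We are 80% confident that μ ≥ 105.46.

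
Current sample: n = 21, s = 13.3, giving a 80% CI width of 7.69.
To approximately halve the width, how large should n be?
n ≈ 84

CI width ∝ 1/√n
To reduce width by factor 2, need √n to grow by 2 → need 2² = 4 times as many samples.

Current: n = 21, width = 7.69
New: n = 84, width ≈ 3.75

Width reduced by factor of 7.69/3.75 = 2.05.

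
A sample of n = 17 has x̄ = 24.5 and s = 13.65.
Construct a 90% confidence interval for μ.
(18.72, 30.28)

t-interval (σ unknown):
df = n - 1 = 16
t* = 1.746 for 90% confidence

Margin of error = t* · s/√n = 1.746 · 13.65/√17 = 5.78

CI: (18.72, 30.28)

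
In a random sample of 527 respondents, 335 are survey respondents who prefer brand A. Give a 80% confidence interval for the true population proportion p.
(0.609, 0.663)

Proportion CI:
p̂ = 335/527 = 0.63567
SE = √(p̂(1-p̂)/n) = √(0.63567 · 0.36433 / 527) = 0.02096

z* = 1.282
Margin = z* · SE = 1.282 · 0.02096 = 0.0269

CI: 0.63567 ± 0.0269 = (0.609, 0.663)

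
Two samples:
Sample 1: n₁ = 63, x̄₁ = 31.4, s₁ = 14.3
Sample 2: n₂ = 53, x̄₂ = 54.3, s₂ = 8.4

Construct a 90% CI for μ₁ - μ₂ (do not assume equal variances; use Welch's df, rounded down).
(-26.45, -19.35)

Difference: x̄₁ - x̄₂ = -22.90
SE = √(s₁²/n₁ + s₂²/n₂) = √(14.3²/63 + 8.4²/53) = 2.1394
df = 102.69 → 102 (Welch–Satterthwaite, rounded down)
t* = 1.660

CI: -22.90 ± 1.660 · 2.1394 = -22.90 ± 3.55 = (-26.45, -19.35)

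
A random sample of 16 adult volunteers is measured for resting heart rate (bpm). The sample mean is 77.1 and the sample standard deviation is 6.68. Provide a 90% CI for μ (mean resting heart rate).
(74.17, 80.03)

t-interval (σ unknown):
df = n - 1 = 15
t* = 1.753 for 90% confidence

Margin of error = t* · s/√n = 1.753 · 6.68/√16 = 2.93

CI: (74.17, 80.03)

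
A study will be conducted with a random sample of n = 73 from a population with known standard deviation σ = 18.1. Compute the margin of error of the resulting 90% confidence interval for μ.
Margin of error = 3.48

Margin of error = z* · σ/√n
= 1.645 · 18.1/√73
= 1.645 · 18.1/8.5440
= 3.48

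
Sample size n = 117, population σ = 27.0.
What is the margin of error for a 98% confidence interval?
Margin of error = 5.81

Margin of error = z* · σ/√n
= 2.326 · 27.0/√117
= 2.326 · 27.0/10.8167
= 5.81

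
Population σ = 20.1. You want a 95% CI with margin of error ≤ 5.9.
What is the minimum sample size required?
n ≥ 45

For margin E ≤ 5.9:
n ≥ (z* · σ / E)²
n ≥ (1.960 · 20.1 / 5.9)²
n ≥ 44.59

Minimum n = 45 (rounding up)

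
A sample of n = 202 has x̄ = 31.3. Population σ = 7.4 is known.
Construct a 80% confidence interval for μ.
(30.63, 31.97)

z-interval (σ known):
z* = 1.282 for 80% confidence

Margin of error = z* · σ/√n = 1.282 · 7.4/√202 = 0.67

CI: (31.3 - 0.67, 31.3 + 0.67) = (30.63, 31.97)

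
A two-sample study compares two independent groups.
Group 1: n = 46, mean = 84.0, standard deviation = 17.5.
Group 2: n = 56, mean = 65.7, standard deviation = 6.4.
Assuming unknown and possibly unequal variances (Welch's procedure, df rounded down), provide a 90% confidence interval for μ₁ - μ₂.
(13.75, 22.85)

Difference: x̄₁ - x̄₂ = 18.30
SE = √(s₁²/n₁ + s₂²/n₂) = √(17.5²/46 + 6.4²/56) = 2.7183
df = 54.89 → 54 (Welch–Satterthwaite, rounded down)
t* = 1.674

CI: 18.30 ± 1.674 · 2.7183 = 18.30 ± 4.55 = (13.75, 22.85)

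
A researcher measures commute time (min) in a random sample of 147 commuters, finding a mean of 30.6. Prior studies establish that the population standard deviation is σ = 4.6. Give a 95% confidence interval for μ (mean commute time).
(29.86, 31.34)

z-interval (σ known):
z* = 1.960 for 95% confidence

Margin of error = z* · σ/√n = 1.960 · 4.6/√147 = 0.74

CI: (30.6 - 0.74, 30.6 + 0.74) = (29.86, 31.34)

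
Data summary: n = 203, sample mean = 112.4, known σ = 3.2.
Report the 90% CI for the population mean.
(112.03, 112.77)

z-interval (σ known):
z* = 1.645 for 90% confidence

Margin of error = z* · σ/√n = 1.645 · 3.2/√203 = 0.37

CI: (112.4 - 0.37, 112.4 + 0.37) = (112.03, 112.77)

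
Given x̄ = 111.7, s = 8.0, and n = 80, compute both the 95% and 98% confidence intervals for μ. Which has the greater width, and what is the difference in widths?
98% CI is wider by 0.69

df = 79
95% CI: t* = 1.990, (109.92, 113.48), width = 2 · t* · s/√n = 3.56
98% CI: t* = 2.374, (109.58, 113.82), width = 2 · t* · s/√n = 4.25

The 98% CI is wider by 4.25 - 3.56 = 0.69.
Higher confidence requires a wider interval.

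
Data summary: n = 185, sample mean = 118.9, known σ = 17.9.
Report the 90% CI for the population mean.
(116.74, 121.06)

z-interval (σ known):
z* = 1.645 for 90% confidence

Margin of error = z* · σ/√n = 1.645 · 17.9/√185 = 2.16

CI: (118.9 - 2.16, 118.9 + 2.16) = (116.74, 121.06)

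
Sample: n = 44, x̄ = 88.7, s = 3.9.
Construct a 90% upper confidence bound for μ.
μ ≤ 89.47

Upper bound (one-sided):
t* = 1.302 (one-sided for 90%)
Upper bound = x̄ + t* · s/√n = 88.7 + 1.302 · 3.9/√44 = 89.47

We are 90% confident that μ ≤ 89.47.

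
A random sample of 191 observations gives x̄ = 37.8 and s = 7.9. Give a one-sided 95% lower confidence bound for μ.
μ ≥ 36.86

Lower bound (one-sided):
t* = 1.653 (one-sided for 95%)
Lower bound = x̄ - t* · s/√n = 37.8 - 1.653 · 7.9/√191 = 36.86

We are 95% confident that μ ≥ 36.86.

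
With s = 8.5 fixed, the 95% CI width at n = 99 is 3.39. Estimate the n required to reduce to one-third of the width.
n ≈ 891

CI width ∝ 1/√n
To reduce width by factor 3, need √n to grow by 3 → need 3² = 9 times as many samples.

Current: n = 99, width = 3.39
New: n = 891, width ≈ 1.12

Width reduced by factor of 3.39/1.12 = 3.03.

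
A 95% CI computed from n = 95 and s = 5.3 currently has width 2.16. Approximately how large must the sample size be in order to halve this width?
n ≈ 380

CI width ∝ 1/√n
To reduce width by factor 2, need √n to grow by 2 → need 2² = 4 times as many samples.

Current: n = 95, width = 2.16
New: n = 380, width ≈ 1.07

Width reduced by factor of 2.16/1.07 = 2.02.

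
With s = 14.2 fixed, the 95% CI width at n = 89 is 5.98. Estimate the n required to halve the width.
n ≈ 356

CI width ∝ 1/√n
To reduce width by factor 2, need √n to grow by 2 → need 2² = 4 times as many samples.

Current: n = 89, width = 5.98
New: n = 356, width ≈ 2.96

Width reduced by factor of 5.98/2.96 = 2.02.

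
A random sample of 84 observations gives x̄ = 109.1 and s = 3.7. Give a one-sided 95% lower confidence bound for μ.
μ ≥ 108.43

Lower bound (one-sided):
t* = 1.663 (one-sided for 95%)
Lower bound = x̄ - t* · s/√n = 109.1 - 1.663 · 3.7/√84 = 108.43

We are 95% confident that μ ≥ 108.43.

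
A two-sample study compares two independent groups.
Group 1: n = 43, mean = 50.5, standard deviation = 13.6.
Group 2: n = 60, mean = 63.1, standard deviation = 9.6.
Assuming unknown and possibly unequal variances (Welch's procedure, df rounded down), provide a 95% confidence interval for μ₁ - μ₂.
(-17.42, -7.78)

Difference: x̄₁ - x̄₂ = -12.60
SE = √(s₁²/n₁ + s₂²/n₂) = √(13.6²/43 + 9.6²/60) = 2.4161
df = 70.91 → 70 (Welch–Satterthwaite, rounded down)
t* = 1.994

CI: -12.60 ± 1.994 · 2.4161 = -12.60 ± 4.82 = (-17.42, -7.78)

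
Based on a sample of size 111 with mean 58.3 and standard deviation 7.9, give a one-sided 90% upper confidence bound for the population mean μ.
μ ≤ 59.27

Upper bound (one-sided):
t* = 1.289 (one-sided for 90%)
Upper bound = x̄ + t* · s/√n = 58.3 + 1.289 · 7.9/√111 = 59.27

We are 90% confident that μ ≤ 59.27.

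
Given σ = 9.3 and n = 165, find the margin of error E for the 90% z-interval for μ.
Margin of error = 1.19

Margin of error = z* · σ/√n
= 1.645 · 9.3/√165
= 1.645 · 9.3/12.8452
= 1.19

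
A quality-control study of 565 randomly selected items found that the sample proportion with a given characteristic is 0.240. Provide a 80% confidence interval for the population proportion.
(0.217, 0.263)

Proportion CI:
SE = √(p̂(1-p̂)/n) = √(0.240 · 0.760 / 565) = 0.01797

z* = 1.282
Margin = z* · SE = 1.282 · 0.01797 = 0.0230

CI: 0.240 ± 0.0230 = (0.217, 0.263)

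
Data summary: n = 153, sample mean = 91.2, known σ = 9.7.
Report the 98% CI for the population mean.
(89.38, 93.02)

z-interval (σ known):
z* = 2.326 for 98% confidence

Margin of error = z* · σ/√n = 2.326 · 9.7/√153 = 1.82

CI: (91.2 - 1.82, 91.2 + 1.82) = (89.38, 93.02)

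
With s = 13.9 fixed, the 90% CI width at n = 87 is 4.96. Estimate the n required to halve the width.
n ≈ 348

CI width ∝ 1/√n
To reduce width by factor 2, need √n to grow by 2 → need 2² = 4 times as many samples.

Current: n = 87, width = 4.96
New: n = 348, width ≈ 2.46

Width reduced by factor of 4.96/2.46 = 2.02.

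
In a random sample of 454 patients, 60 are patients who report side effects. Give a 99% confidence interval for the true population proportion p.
(0.091, 0.173)

Proportion CI:
p̂ = 60/454 = 0.13216
SE = √(p̂(1-p̂)/n) = √(0.13216 · 0.86784 / 454) = 0.01589

z* = 2.576
Margin = z* · SE = 2.576 · 0.01589 = 0.0409

CI: 0.13216 ± 0.0409 = (0.091, 0.173)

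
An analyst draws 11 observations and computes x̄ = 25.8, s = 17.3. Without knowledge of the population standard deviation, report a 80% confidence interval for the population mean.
(18.64, 32.96)

t-interval (σ unknown):
df = n - 1 = 10
t* = 1.372 for 80% confidence

Margin of error = t* · s/√n = 1.372 · 17.3/√11 = 7.16

CI: (18.64, 32.96)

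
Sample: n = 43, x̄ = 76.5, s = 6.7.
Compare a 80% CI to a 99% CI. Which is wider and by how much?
99% CI is wider by 2.85

df = 42
80% CI: t* = 1.302, (75.17, 77.83), width = 2 · t* · s/√n = 2.66
99% CI: t* = 2.698, (73.74, 79.26), width = 2 · t* · s/√n = 5.51

The 99% CI is wider by 5.51 - 2.66 = 2.85.
Higher confidence requires a wider interval.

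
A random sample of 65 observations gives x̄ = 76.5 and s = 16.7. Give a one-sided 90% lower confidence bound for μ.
μ ≥ 73.82

Lower bound (one-sided):
t* = 1.295 (one-sided for 90%)
Lower bound = x̄ - t* · s/√n = 76.5 - 1.295 · 16.7/√65 = 73.82

We are 90% confident that μ ≥ 73.82.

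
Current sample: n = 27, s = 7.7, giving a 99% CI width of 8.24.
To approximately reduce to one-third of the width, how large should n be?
n ≈ 243

CI width ∝ 1/√n
To reduce width by factor 3, need √n to grow by 3 → need 3² = 9 times as many samples.

Current: n = 27, width = 8.24
New: n = 243, width ≈ 2.56

Width reduced by factor of 8.24/2.56 = 3.22.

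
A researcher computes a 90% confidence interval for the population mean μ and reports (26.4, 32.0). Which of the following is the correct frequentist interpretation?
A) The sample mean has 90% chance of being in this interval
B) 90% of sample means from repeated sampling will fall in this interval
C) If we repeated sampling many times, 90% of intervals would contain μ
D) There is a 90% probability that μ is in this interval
C

A) Wrong — x̄ is observed and sits in the interval by construction.
B) Wrong — coverage applies to intervals containing μ, not to future x̄ values.
C) Correct — this is the frequentist long-run coverage interpretation.
D) Wrong — μ is fixed; the randomness lives in the interval, not in μ.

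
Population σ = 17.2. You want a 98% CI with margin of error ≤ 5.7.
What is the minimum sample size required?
n ≥ 50

For margin E ≤ 5.7:
n ≥ (z* · σ / E)²
n ≥ (2.326 · 17.2 / 5.7)²
n ≥ 49.26

Minimum n = 50 (rounding up)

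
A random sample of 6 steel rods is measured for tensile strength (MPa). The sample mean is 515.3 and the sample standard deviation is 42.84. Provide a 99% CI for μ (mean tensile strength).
(444.78, 585.82)

t-interval (σ unknown):
df = n - 1 = 5
t* = 4.032 for 99% confidence

Margin of error = t* · s/√n = 4.032 · 42.84/√6 = 70.52

CI: (444.78, 585.82)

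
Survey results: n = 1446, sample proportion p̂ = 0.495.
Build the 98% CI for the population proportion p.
(0.464, 0.526)

Proportion CI:
SE = √(p̂(1-p̂)/n) = √(0.495 · 0.505 / 1446) = 0.01315

z* = 2.326
Margin = z* · SE = 2.326 · 0.01315 = 0.0306

CI: 0.495 ± 0.0306 = (0.464, 0.526)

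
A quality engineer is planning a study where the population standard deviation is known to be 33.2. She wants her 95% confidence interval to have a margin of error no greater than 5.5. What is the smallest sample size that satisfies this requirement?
n ≥ 140

For margin E ≤ 5.5:
n ≥ (z* · σ / E)²
n ≥ (1.960 · 33.2 / 5.5)²
n ≥ 139.98

Minimum n = 140 (rounding up)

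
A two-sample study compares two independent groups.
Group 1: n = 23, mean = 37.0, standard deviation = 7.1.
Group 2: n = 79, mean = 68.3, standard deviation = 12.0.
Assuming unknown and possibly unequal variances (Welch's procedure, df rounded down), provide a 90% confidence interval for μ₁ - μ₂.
(-34.65, -27.95)

Difference: x̄₁ - x̄₂ = -31.30
SE = √(s₁²/n₁ + s₂²/n₂) = √(7.1²/23 + 12.0²/79) = 2.0036
df = 61.76 → 61 (Welch–Satterthwaite, rounded down)
t* = 1.670

CI: -31.30 ± 1.670 · 2.0036 = -31.30 ± 3.35 = (-34.65, -27.95)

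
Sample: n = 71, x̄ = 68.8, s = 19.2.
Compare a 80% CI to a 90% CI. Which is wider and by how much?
90% CI is wider by 1.70

df = 70
80% CI: t* = 1.294, (65.85, 71.75), width = 2 · t* · s/√n = 5.90
90% CI: t* = 1.667, (65.00, 72.60), width = 2 · t* · s/√n = 7.60

The 90% CI is wider by 7.60 - 5.90 = 1.70.
Higher confidence requires a wider interval.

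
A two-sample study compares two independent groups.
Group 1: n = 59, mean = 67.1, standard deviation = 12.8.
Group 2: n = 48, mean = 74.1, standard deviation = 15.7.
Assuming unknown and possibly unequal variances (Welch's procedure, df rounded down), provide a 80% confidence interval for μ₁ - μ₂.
(-10.63, -3.37)

Difference: x̄₁ - x̄₂ = -7.00
SE = √(s₁²/n₁ + s₂²/n₂) = √(12.8²/59 + 15.7²/48) = 2.8129
df = 90.20 → 90 (Welch–Satterthwaite, rounded down)
t* = 1.291

CI: -7.00 ± 1.291 · 2.8129 = -7.00 ± 3.63 = (-10.63, -3.37)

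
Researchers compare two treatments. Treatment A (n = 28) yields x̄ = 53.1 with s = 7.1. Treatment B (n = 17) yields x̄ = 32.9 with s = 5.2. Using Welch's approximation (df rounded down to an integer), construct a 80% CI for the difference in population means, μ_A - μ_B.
(17.80, 22.60)

Difference: x̄₁ - x̄₂ = 20.20
SE = √(s₁²/n₁ + s₂²/n₂) = √(7.1²/28 + 5.2²/17) = 1.8415
df = 41.34 → 41 (Welch–Satterthwaite, rounded down)
t* = 1.303

CI: 20.20 ± 1.303 · 1.8415 = 20.20 ± 2.40 = (17.80, 22.60)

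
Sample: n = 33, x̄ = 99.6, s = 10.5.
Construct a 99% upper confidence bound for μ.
μ ≤ 104.08

Upper bound (one-sided):
t* = 2.449 (one-sided for 99%)
Upper bound = x̄ + t* · s/√n = 99.6 + 2.449 · 10.5/√33 = 104.08

We are 99% confident that μ ≤ 104.08.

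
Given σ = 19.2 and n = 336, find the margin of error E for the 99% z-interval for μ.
Margin of error = 2.70

Margin of error = z* · σ/√n
= 2.576 · 19.2/√336
= 2.576 · 19.2/18.3303
= 2.70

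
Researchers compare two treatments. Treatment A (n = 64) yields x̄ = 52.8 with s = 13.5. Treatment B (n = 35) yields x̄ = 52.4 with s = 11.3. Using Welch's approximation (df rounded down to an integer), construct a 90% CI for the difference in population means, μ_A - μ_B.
(-3.84, 4.64)

Difference: x̄₁ - x̄₂ = 0.40
SE = √(s₁²/n₁ + s₂²/n₂) = √(13.5²/64 + 11.3²/35) = 2.5487
df = 81.12 → 81 (Welch–Satterthwaite, rounded down)
t* = 1.664

CI: 0.40 ± 1.664 · 2.5487 = 0.40 ± 4.24 = (-3.84, 4.64)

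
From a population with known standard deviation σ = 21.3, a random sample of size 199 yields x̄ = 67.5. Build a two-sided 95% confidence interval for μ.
(64.54, 70.46)

z-interval (σ known):
z* = 1.960 for 95% confidence

Margin of error = z* · σ/√n = 1.960 · 21.3/√199 = 2.96

CI: (67.5 - 2.96, 67.5 + 2.96) = (64.54, 70.46)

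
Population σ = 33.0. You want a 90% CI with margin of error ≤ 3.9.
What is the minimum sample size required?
n ≥ 194

For margin E ≤ 3.9:
n ≥ (z* · σ / E)²
n ≥ (1.645 · 33.0 / 3.9)²
n ≥ 193.74

Minimum n = 194 (rounding up)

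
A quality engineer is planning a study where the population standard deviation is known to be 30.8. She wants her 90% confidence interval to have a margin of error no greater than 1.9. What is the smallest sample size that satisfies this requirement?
n ≥ 712

For margin E ≤ 1.9:
n ≥ (z* · σ / E)²
n ≥ (1.645 · 30.8 / 1.9)²
n ≥ 711.09

Minimum n = 712 (rounding up)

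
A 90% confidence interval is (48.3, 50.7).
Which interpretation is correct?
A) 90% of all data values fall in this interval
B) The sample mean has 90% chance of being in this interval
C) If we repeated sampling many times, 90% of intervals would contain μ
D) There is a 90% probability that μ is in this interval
C

A) Wrong — a CI is about the parameter μ, not individual data values.
B) Wrong — x̄ is observed and sits in the interval by construction.
C) Correct — this is the frequentist long-run coverage interpretation.
D) Wrong — μ is fixed; the randomness lives in the interval, not in μ.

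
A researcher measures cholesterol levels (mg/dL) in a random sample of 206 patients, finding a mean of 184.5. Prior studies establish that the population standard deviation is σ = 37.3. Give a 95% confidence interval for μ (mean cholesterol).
(179.41, 189.59)

z-interval (σ known):
z* = 1.960 for 95% confidence

Margin of error = z* · σ/√n = 1.960 · 37.3/√206 = 5.09

CI: (184.5 - 5.09, 184.5 + 5.09) = (179.41, 189.59)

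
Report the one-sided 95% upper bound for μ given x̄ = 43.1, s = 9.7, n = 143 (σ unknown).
μ ≤ 44.44

Upper bound (one-sided):
t* = 1.656 (one-sided for 95%)
Upper bound = x̄ + t* · s/√n = 43.1 + 1.656 · 9.7/√143 = 44.44

We are 95% confident that μ ≤ 44.44.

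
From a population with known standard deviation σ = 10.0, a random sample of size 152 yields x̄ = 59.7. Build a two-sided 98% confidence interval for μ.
(57.81, 61.59)

z-interval (σ known):
z* = 2.326 for 98% confidence

Margin of error = z* · σ/√n = 2.326 · 10.0/√152 = 1.89

CI: (59.7 - 1.89, 59.7 + 1.89) = (57.81, 61.59)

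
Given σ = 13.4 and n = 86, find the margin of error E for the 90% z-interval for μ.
Margin of error = 2.38

Margin of error = z* · σ/√n
= 1.645 · 13.4/√86
= 1.645 · 13.4/9.2736
= 2.38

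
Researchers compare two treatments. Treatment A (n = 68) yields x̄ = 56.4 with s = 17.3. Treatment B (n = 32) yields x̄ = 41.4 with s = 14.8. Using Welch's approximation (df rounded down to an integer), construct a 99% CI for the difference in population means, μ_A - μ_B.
(6.12, 23.88)

Difference: x̄₁ - x̄₂ = 15.00
SE = √(s₁²/n₁ + s₂²/n₂) = √(17.3²/68 + 14.8²/32) = 3.3536
df = 70.25 → 70 (Welch–Satterthwaite, rounded down)
t* = 2.648

CI: 15.00 ± 2.648 · 3.3536 = 15.00 ± 8.88 = (6.12, 23.88)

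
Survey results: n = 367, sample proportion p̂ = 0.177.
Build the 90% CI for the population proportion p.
(0.144, 0.210)

Proportion CI:
SE = √(p̂(1-p̂)/n) = √(0.177 · 0.823 / 367) = 0.01992

z* = 1.645
Margin = z* · SE = 1.645 · 0.01992 = 0.0328

CI: 0.177 ± 0.0328 = (0.144, 0.210)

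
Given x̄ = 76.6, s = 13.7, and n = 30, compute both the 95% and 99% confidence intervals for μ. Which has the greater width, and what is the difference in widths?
99% CI is wider by 3.56

df = 29
95% CI: t* = 2.045, (71.48, 81.72), width = 2 · t* · s/√n = 10.23
99% CI: t* = 2.756, (69.71, 83.49), width = 2 · t* · s/√n = 13.79

The 99% CI is wider by 13.79 - 10.23 = 3.56.
Higher confidence requires a wider interval.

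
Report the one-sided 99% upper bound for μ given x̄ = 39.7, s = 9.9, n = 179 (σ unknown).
μ ≤ 41.44

Upper bound (one-sided):
t* = 2.347 (one-sided for 99%)
Upper bound = x̄ + t* · s/√n = 39.7 + 2.347 · 9.9/√179 = 41.44

We are 99% confident that μ ≤ 41.44.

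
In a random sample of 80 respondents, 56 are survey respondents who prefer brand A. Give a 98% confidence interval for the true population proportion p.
(0.581, 0.819)

Proportion CI:
p̂ = 56/80 = 0.70000
SE = √(p̂(1-p̂)/n) = √(0.70000 · 0.30000 / 80) = 0.05123

z* = 2.326
Margin = z* · SE = 2.326 · 0.05123 = 0.1192

CI: 0.70000 ± 0.1192 = (0.581, 0.819)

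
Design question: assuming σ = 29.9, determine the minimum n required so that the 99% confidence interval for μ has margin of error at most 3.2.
n ≥ 580

For margin E ≤ 3.2:
n ≥ (z* · σ / E)²
n ≥ (2.576 · 29.9 / 3.2)²
n ≥ 579.34

Minimum n = 580 (rounding up)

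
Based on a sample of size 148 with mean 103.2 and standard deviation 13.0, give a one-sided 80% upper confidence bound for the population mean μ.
μ ≤ 104.10

Upper bound (one-sided):
t* = 0.844 (one-sided for 80%)
Upper bound = x̄ + t* · s/√n = 103.2 + 0.844 · 13.0/√148 = 104.10

We are 80% confident that μ ≤ 104.10.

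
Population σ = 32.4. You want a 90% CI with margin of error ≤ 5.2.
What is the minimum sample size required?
n ≥ 106

For margin E ≤ 5.2:
n ≥ (z* · σ / E)²
n ≥ (1.645 · 32.4 / 5.2)²
n ≥ 105.05

Minimum n = 106 (rounding up)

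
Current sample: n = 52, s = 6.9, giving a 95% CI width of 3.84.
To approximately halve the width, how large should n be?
n ≈ 208

CI width ∝ 1/√n
To reduce width by factor 2, need √n to grow by 2 → need 2² = 4 times as many samples.

Current: n = 52, width = 3.84
New: n = 208, width ≈ 1.89

Width reduced by factor of 3.84/1.89 = 2.03.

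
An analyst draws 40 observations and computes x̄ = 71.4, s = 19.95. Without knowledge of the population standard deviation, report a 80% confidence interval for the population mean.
(67.29, 75.51)

t-interval (σ unknown):
df = n - 1 = 39
t* = 1.304 for 80% confidence

Margin of error = t* · s/√n = 1.304 · 19.95/√40 = 4.11

CI: (67.29, 75.51)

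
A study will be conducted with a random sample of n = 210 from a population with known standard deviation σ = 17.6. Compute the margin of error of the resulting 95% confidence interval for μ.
Margin of error = 2.38

Margin of error = z* · σ/√n
= 1.960 · 17.6/√210
= 1.960 · 17.6/14.4914
= 2.38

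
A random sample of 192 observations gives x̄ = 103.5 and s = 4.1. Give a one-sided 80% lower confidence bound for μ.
μ ≥ 103.25

Lower bound (one-sided):
t* = 0.844 (one-sided for 80%)
Lower bound = x̄ - t* · s/√n = 103.5 - 0.844 · 4.1/√192 = 103.25

We are 80% confident that μ ≥ 103.25.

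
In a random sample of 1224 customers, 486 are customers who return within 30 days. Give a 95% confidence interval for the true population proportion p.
(0.370, 0.424)

Proportion CI:
p̂ = 486/1224 = 0.39706
SE = √(p̂(1-p̂)/n) = √(0.39706 · 0.60294 / 1224) = 0.01399

z* = 1.960
Margin = z* · SE = 1.960 · 0.01399 = 0.0274

CI: 0.39706 ± 0.0274 = (0.370, 0.424)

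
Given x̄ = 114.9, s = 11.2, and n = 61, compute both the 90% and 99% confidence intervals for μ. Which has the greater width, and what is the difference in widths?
99% CI is wider by 2.84

df = 60
90% CI: t* = 1.671, (112.50, 117.30), width = 2 · t* · s/√n = 4.79
99% CI: t* = 2.660, (111.09, 118.71), width = 2 · t* · s/√n = 7.63

The 99% CI is wider by 7.63 - 4.79 = 2.84.
Higher confidence requires a wider interval.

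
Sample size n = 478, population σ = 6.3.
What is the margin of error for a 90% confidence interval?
Margin of error = 0.47

Margin of error = z* · σ/√n
= 1.645 · 6.3/√478
= 1.645 · 6.3/21.8632
= 0.47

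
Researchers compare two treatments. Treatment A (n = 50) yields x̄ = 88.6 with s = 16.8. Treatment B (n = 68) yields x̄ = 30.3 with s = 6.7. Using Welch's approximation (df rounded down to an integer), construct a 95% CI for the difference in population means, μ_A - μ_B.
(53.28, 63.32)

Difference: x̄₁ - x̄₂ = 58.30
SE = √(s₁²/n₁ + s₂²/n₂) = √(16.8²/50 + 6.7²/68) = 2.5110
df = 60.53 → 60 (Welch–Satterthwaite, rounded down)
t* = 2.000

CI: 58.30 ± 2.000 · 2.5110 = 58.30 ± 5.02 = (53.28, 63.32)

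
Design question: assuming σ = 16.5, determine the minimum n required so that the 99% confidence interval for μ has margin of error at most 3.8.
n ≥ 126

For margin E ≤ 3.8:
n ≥ (z* · σ / E)²
n ≥ (2.576 · 16.5 / 3.8)²
n ≥ 125.11

Minimum n = 126 (rounding up)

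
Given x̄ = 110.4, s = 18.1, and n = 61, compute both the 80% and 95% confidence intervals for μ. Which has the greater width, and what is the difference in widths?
95% CI is wider by 3.26

df = 60
80% CI: t* = 1.296, (107.40, 113.40), width = 2 · t* · s/√n = 6.01
95% CI: t* = 2.000, (105.77, 115.03), width = 2 · t* · s/√n = 9.27

The 95% CI is wider by 9.27 - 6.01 = 3.26.
Higher confidence requires a wider interval.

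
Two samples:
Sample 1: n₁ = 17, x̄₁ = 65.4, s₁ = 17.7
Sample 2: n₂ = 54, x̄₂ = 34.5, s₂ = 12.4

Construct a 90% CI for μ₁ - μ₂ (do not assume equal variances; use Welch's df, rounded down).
(22.96, 38.84)

Difference: x̄₁ - x̄₂ = 30.90
SE = √(s₁²/n₁ + s₂²/n₂) = √(17.7²/17 + 12.4²/54) = 4.6126
df = 21.17 → 21 (Welch–Satterthwaite, rounded down)
t* = 1.721

CI: 30.90 ± 1.721 · 4.6126 = 30.90 ± 7.94 = (22.96, 38.84)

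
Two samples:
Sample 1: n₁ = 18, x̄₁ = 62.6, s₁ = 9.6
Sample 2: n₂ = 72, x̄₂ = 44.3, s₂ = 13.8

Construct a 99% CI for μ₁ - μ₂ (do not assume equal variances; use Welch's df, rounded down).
(10.72, 25.88)

Difference: x̄₁ - x̄₂ = 18.30
SE = √(s₁²/n₁ + s₂²/n₂) = √(9.6²/18 + 13.8²/72) = 2.7866
df = 36.75 → 36 (Welch–Satterthwaite, rounded down)
t* = 2.719

CI: 18.30 ± 2.719 · 2.7866 = 18.30 ± 7.58 = (10.72, 25.88)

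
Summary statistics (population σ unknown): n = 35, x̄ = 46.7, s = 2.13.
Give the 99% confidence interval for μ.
(45.72, 47.68)

t-interval (σ unknown):
df = n - 1 = 34
t* = 2.728 for 99% confidence

Margin of error = t* · s/√n = 2.728 · 2.13/√35 = 0.98

CI: (45.72, 47.68)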